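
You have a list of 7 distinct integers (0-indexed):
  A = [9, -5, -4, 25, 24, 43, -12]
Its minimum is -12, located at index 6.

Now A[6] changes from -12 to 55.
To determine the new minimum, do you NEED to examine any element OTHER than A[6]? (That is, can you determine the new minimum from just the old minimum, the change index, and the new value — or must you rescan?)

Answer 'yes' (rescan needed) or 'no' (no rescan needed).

Answer: yes

Derivation:
Old min = -12 at index 6
Change at index 6: -12 -> 55
Index 6 WAS the min and new value 55 > old min -12. Must rescan other elements to find the new min.
Needs rescan: yes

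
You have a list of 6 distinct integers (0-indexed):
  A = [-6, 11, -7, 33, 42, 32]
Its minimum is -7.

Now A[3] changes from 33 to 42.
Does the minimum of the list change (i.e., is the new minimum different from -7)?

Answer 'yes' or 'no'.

Old min = -7
Change: A[3] 33 -> 42
Changed element was NOT the min; min changes only if 42 < -7.
New min = -7; changed? no

Answer: no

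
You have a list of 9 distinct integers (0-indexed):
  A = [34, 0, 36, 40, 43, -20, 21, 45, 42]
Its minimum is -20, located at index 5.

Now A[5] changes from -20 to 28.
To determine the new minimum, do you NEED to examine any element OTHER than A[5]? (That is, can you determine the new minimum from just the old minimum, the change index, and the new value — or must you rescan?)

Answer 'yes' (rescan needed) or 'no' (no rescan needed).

Answer: yes

Derivation:
Old min = -20 at index 5
Change at index 5: -20 -> 28
Index 5 WAS the min and new value 28 > old min -20. Must rescan other elements to find the new min.
Needs rescan: yes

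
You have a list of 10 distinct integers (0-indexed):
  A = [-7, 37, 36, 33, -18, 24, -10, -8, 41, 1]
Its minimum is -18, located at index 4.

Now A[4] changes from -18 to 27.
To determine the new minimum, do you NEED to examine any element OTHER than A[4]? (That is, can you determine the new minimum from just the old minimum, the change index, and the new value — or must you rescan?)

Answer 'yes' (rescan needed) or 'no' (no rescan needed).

Answer: yes

Derivation:
Old min = -18 at index 4
Change at index 4: -18 -> 27
Index 4 WAS the min and new value 27 > old min -18. Must rescan other elements to find the new min.
Needs rescan: yes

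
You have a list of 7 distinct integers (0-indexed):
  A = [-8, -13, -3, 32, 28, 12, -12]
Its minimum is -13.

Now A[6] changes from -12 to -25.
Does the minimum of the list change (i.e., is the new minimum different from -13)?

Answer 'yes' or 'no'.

Answer: yes

Derivation:
Old min = -13
Change: A[6] -12 -> -25
Changed element was NOT the min; min changes only if -25 < -13.
New min = -25; changed? yes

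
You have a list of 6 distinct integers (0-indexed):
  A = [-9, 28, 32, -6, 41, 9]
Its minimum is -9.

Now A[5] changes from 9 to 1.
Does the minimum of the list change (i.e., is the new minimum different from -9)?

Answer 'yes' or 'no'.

Old min = -9
Change: A[5] 9 -> 1
Changed element was NOT the min; min changes only if 1 < -9.
New min = -9; changed? no

Answer: no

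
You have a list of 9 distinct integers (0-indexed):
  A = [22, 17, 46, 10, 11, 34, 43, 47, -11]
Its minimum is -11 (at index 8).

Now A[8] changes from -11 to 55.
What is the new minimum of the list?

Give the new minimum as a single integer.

Old min = -11 (at index 8)
Change: A[8] -11 -> 55
Changed element WAS the min. Need to check: is 55 still <= all others?
  Min of remaining elements: 10
  New min = min(55, 10) = 10

Answer: 10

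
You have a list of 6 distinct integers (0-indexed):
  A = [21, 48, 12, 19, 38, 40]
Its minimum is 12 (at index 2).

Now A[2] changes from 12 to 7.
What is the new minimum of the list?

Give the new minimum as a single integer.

Answer: 7

Derivation:
Old min = 12 (at index 2)
Change: A[2] 12 -> 7
Changed element WAS the min. Need to check: is 7 still <= all others?
  Min of remaining elements: 19
  New min = min(7, 19) = 7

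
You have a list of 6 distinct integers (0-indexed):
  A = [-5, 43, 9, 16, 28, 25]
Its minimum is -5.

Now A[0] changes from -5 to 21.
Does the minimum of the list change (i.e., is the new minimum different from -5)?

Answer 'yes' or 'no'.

Old min = -5
Change: A[0] -5 -> 21
Changed element was the min; new min must be rechecked.
New min = 9; changed? yes

Answer: yes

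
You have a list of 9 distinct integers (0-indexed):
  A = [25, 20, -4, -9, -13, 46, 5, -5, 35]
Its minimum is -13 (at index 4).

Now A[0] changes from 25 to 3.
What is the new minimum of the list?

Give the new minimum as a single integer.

Old min = -13 (at index 4)
Change: A[0] 25 -> 3
Changed element was NOT the old min.
  New min = min(old_min, new_val) = min(-13, 3) = -13

Answer: -13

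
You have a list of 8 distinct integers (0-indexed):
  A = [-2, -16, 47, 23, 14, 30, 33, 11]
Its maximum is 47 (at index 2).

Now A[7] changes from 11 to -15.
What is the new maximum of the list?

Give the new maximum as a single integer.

Answer: 47

Derivation:
Old max = 47 (at index 2)
Change: A[7] 11 -> -15
Changed element was NOT the old max.
  New max = max(old_max, new_val) = max(47, -15) = 47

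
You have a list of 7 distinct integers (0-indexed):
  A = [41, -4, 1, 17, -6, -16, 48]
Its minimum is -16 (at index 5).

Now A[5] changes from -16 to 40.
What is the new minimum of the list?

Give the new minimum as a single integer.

Answer: -6

Derivation:
Old min = -16 (at index 5)
Change: A[5] -16 -> 40
Changed element WAS the min. Need to check: is 40 still <= all others?
  Min of remaining elements: -6
  New min = min(40, -6) = -6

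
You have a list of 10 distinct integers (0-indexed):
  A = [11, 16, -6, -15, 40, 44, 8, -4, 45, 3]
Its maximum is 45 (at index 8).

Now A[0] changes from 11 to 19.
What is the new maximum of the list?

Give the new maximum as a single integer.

Answer: 45

Derivation:
Old max = 45 (at index 8)
Change: A[0] 11 -> 19
Changed element was NOT the old max.
  New max = max(old_max, new_val) = max(45, 19) = 45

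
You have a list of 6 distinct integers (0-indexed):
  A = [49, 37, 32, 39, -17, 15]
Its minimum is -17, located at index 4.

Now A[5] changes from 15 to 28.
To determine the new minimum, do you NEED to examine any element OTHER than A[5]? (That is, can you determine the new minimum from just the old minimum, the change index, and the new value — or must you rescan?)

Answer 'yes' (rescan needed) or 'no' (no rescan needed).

Old min = -17 at index 4
Change at index 5: 15 -> 28
Index 5 was NOT the min. New min = min(-17, 28). No rescan of other elements needed.
Needs rescan: no

Answer: no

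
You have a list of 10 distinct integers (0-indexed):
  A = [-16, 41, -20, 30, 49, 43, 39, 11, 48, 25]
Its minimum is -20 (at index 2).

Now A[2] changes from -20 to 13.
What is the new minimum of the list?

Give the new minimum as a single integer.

Answer: -16

Derivation:
Old min = -20 (at index 2)
Change: A[2] -20 -> 13
Changed element WAS the min. Need to check: is 13 still <= all others?
  Min of remaining elements: -16
  New min = min(13, -16) = -16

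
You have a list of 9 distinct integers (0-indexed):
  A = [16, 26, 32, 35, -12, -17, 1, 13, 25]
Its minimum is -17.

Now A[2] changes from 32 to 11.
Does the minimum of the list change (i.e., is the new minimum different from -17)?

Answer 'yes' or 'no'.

Answer: no

Derivation:
Old min = -17
Change: A[2] 32 -> 11
Changed element was NOT the min; min changes only if 11 < -17.
New min = -17; changed? no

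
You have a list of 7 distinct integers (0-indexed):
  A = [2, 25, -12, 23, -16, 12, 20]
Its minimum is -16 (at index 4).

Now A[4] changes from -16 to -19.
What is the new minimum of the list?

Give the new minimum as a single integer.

Answer: -19

Derivation:
Old min = -16 (at index 4)
Change: A[4] -16 -> -19
Changed element WAS the min. Need to check: is -19 still <= all others?
  Min of remaining elements: -12
  New min = min(-19, -12) = -19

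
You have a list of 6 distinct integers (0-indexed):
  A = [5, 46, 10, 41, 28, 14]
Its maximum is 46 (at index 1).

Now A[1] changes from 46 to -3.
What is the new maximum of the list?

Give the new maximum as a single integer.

Old max = 46 (at index 1)
Change: A[1] 46 -> -3
Changed element WAS the max -> may need rescan.
  Max of remaining elements: 41
  New max = max(-3, 41) = 41

Answer: 41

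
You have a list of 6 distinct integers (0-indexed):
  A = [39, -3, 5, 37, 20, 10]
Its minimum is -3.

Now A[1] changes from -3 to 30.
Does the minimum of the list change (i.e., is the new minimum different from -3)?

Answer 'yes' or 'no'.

Answer: yes

Derivation:
Old min = -3
Change: A[1] -3 -> 30
Changed element was the min; new min must be rechecked.
New min = 5; changed? yes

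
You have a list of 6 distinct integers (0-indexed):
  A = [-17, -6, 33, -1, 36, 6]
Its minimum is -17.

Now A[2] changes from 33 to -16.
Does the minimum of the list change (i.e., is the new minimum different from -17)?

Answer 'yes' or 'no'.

Old min = -17
Change: A[2] 33 -> -16
Changed element was NOT the min; min changes only if -16 < -17.
New min = -17; changed? no

Answer: no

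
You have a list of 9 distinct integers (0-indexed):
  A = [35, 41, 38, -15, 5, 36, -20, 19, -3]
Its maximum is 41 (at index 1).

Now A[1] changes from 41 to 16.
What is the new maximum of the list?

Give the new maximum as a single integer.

Old max = 41 (at index 1)
Change: A[1] 41 -> 16
Changed element WAS the max -> may need rescan.
  Max of remaining elements: 38
  New max = max(16, 38) = 38

Answer: 38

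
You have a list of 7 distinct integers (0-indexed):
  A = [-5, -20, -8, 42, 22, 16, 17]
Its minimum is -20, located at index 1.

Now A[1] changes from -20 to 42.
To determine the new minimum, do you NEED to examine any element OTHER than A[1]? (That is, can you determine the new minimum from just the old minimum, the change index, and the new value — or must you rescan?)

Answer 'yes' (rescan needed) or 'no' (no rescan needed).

Old min = -20 at index 1
Change at index 1: -20 -> 42
Index 1 WAS the min and new value 42 > old min -20. Must rescan other elements to find the new min.
Needs rescan: yes

Answer: yes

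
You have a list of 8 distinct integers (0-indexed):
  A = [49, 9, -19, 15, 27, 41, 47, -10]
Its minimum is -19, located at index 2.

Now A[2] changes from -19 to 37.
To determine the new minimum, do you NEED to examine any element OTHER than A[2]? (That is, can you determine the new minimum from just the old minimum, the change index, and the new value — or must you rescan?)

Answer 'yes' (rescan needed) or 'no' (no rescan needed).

Answer: yes

Derivation:
Old min = -19 at index 2
Change at index 2: -19 -> 37
Index 2 WAS the min and new value 37 > old min -19. Must rescan other elements to find the new min.
Needs rescan: yes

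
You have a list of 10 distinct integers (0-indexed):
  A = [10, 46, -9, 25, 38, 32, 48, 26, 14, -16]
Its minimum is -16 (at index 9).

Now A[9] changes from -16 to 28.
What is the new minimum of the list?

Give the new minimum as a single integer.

Answer: -9

Derivation:
Old min = -16 (at index 9)
Change: A[9] -16 -> 28
Changed element WAS the min. Need to check: is 28 still <= all others?
  Min of remaining elements: -9
  New min = min(28, -9) = -9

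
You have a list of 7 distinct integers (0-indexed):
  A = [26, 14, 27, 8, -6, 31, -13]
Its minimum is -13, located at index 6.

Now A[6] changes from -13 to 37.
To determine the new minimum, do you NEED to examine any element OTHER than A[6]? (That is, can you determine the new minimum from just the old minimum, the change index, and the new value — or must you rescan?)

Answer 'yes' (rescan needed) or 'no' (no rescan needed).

Answer: yes

Derivation:
Old min = -13 at index 6
Change at index 6: -13 -> 37
Index 6 WAS the min and new value 37 > old min -13. Must rescan other elements to find the new min.
Needs rescan: yes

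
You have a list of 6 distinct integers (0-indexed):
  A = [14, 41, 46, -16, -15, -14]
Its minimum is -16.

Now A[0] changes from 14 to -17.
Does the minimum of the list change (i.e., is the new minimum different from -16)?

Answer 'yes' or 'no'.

Answer: yes

Derivation:
Old min = -16
Change: A[0] 14 -> -17
Changed element was NOT the min; min changes only if -17 < -16.
New min = -17; changed? yes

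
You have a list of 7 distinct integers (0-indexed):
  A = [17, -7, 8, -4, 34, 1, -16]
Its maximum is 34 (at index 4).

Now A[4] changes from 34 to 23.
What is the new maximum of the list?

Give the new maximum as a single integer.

Old max = 34 (at index 4)
Change: A[4] 34 -> 23
Changed element WAS the max -> may need rescan.
  Max of remaining elements: 17
  New max = max(23, 17) = 23

Answer: 23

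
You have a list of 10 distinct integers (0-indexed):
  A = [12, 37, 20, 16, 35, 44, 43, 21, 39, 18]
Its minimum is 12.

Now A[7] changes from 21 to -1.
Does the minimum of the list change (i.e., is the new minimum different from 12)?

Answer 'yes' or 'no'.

Answer: yes

Derivation:
Old min = 12
Change: A[7] 21 -> -1
Changed element was NOT the min; min changes only if -1 < 12.
New min = -1; changed? yes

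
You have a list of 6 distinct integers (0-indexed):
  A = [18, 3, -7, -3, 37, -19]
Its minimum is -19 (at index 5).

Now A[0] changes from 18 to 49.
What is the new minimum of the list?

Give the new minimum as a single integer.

Answer: -19

Derivation:
Old min = -19 (at index 5)
Change: A[0] 18 -> 49
Changed element was NOT the old min.
  New min = min(old_min, new_val) = min(-19, 49) = -19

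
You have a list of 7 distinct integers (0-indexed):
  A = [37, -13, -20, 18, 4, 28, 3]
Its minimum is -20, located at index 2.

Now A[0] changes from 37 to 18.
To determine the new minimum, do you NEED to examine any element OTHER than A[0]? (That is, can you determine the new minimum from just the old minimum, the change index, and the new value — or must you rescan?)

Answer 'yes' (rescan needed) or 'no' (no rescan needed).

Answer: no

Derivation:
Old min = -20 at index 2
Change at index 0: 37 -> 18
Index 0 was NOT the min. New min = min(-20, 18). No rescan of other elements needed.
Needs rescan: no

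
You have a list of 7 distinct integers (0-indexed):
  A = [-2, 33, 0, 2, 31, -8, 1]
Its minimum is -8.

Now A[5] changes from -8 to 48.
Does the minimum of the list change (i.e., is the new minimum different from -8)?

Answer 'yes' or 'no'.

Old min = -8
Change: A[5] -8 -> 48
Changed element was the min; new min must be rechecked.
New min = -2; changed? yes

Answer: yes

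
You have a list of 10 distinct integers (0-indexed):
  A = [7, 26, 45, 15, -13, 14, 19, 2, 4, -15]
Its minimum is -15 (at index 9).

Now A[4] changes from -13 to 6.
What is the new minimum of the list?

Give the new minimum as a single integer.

Answer: -15

Derivation:
Old min = -15 (at index 9)
Change: A[4] -13 -> 6
Changed element was NOT the old min.
  New min = min(old_min, new_val) = min(-15, 6) = -15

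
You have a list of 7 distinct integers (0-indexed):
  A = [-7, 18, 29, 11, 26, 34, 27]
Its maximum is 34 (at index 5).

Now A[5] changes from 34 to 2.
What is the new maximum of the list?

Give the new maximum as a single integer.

Old max = 34 (at index 5)
Change: A[5] 34 -> 2
Changed element WAS the max -> may need rescan.
  Max of remaining elements: 29
  New max = max(2, 29) = 29

Answer: 29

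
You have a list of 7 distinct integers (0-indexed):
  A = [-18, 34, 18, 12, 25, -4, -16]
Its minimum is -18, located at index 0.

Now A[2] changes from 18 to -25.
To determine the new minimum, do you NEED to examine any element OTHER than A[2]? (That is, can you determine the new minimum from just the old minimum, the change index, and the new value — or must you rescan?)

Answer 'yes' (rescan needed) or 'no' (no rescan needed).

Old min = -18 at index 0
Change at index 2: 18 -> -25
Index 2 was NOT the min. New min = min(-18, -25). No rescan of other elements needed.
Needs rescan: no

Answer: no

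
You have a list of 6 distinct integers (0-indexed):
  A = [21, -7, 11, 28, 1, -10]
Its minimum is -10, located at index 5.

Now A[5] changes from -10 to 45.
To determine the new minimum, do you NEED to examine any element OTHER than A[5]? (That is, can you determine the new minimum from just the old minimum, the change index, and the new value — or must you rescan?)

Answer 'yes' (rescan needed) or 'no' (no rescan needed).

Answer: yes

Derivation:
Old min = -10 at index 5
Change at index 5: -10 -> 45
Index 5 WAS the min and new value 45 > old min -10. Must rescan other elements to find the new min.
Needs rescan: yes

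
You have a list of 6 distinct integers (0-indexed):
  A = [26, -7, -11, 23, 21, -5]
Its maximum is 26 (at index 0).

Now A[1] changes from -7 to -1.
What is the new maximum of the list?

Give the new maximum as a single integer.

Old max = 26 (at index 0)
Change: A[1] -7 -> -1
Changed element was NOT the old max.
  New max = max(old_max, new_val) = max(26, -1) = 26

Answer: 26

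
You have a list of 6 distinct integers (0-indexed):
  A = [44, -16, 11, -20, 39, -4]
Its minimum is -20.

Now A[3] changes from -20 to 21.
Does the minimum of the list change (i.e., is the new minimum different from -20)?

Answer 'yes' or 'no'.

Old min = -20
Change: A[3] -20 -> 21
Changed element was the min; new min must be rechecked.
New min = -16; changed? yes

Answer: yes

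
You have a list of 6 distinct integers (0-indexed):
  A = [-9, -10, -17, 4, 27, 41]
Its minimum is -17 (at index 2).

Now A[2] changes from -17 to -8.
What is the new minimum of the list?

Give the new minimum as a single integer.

Answer: -10

Derivation:
Old min = -17 (at index 2)
Change: A[2] -17 -> -8
Changed element WAS the min. Need to check: is -8 still <= all others?
  Min of remaining elements: -10
  New min = min(-8, -10) = -10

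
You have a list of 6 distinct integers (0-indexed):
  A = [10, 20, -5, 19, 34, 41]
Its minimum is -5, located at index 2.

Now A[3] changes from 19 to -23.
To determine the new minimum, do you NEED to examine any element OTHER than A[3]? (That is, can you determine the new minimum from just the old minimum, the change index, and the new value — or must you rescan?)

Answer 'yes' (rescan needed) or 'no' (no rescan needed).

Old min = -5 at index 2
Change at index 3: 19 -> -23
Index 3 was NOT the min. New min = min(-5, -23). No rescan of other elements needed.
Needs rescan: no

Answer: no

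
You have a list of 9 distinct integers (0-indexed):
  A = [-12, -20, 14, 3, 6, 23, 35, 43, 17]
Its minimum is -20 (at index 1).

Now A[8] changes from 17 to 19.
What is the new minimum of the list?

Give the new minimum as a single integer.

Answer: -20

Derivation:
Old min = -20 (at index 1)
Change: A[8] 17 -> 19
Changed element was NOT the old min.
  New min = min(old_min, new_val) = min(-20, 19) = -20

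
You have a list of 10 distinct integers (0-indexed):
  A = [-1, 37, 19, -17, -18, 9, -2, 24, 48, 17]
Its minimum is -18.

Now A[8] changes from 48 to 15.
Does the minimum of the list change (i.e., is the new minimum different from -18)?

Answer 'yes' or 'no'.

Old min = -18
Change: A[8] 48 -> 15
Changed element was NOT the min; min changes only if 15 < -18.
New min = -18; changed? no

Answer: no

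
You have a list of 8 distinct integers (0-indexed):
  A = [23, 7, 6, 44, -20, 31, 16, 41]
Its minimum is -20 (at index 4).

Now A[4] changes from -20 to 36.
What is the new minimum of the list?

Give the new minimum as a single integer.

Answer: 6

Derivation:
Old min = -20 (at index 4)
Change: A[4] -20 -> 36
Changed element WAS the min. Need to check: is 36 still <= all others?
  Min of remaining elements: 6
  New min = min(36, 6) = 6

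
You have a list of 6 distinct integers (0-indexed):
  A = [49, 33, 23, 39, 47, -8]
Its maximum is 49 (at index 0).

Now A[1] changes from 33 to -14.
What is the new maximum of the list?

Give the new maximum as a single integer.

Answer: 49

Derivation:
Old max = 49 (at index 0)
Change: A[1] 33 -> -14
Changed element was NOT the old max.
  New max = max(old_max, new_val) = max(49, -14) = 49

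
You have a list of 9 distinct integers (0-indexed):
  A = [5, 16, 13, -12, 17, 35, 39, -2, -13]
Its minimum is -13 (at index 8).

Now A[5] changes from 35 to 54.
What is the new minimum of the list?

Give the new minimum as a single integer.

Answer: -13

Derivation:
Old min = -13 (at index 8)
Change: A[5] 35 -> 54
Changed element was NOT the old min.
  New min = min(old_min, new_val) = min(-13, 54) = -13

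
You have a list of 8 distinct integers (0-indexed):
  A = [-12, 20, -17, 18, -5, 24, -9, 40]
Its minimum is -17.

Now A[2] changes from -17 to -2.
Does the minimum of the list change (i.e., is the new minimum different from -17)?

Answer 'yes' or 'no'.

Answer: yes

Derivation:
Old min = -17
Change: A[2] -17 -> -2
Changed element was the min; new min must be rechecked.
New min = -12; changed? yes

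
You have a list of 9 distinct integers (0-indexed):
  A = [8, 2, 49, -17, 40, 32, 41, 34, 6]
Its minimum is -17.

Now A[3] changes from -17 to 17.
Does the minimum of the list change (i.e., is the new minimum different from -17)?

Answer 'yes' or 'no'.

Old min = -17
Change: A[3] -17 -> 17
Changed element was the min; new min must be rechecked.
New min = 2; changed? yes

Answer: yes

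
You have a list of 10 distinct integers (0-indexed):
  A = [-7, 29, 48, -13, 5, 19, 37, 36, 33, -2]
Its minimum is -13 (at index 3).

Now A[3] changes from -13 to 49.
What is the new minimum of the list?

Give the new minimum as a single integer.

Answer: -7

Derivation:
Old min = -13 (at index 3)
Change: A[3] -13 -> 49
Changed element WAS the min. Need to check: is 49 still <= all others?
  Min of remaining elements: -7
  New min = min(49, -7) = -7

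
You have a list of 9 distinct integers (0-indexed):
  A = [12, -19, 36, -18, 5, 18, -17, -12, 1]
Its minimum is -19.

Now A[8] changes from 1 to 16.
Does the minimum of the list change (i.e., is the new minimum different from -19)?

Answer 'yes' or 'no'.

Old min = -19
Change: A[8] 1 -> 16
Changed element was NOT the min; min changes only if 16 < -19.
New min = -19; changed? no

Answer: no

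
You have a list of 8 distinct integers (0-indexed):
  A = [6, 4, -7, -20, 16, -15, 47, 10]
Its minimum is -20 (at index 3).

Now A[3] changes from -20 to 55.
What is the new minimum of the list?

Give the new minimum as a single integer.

Answer: -15

Derivation:
Old min = -20 (at index 3)
Change: A[3] -20 -> 55
Changed element WAS the min. Need to check: is 55 still <= all others?
  Min of remaining elements: -15
  New min = min(55, -15) = -15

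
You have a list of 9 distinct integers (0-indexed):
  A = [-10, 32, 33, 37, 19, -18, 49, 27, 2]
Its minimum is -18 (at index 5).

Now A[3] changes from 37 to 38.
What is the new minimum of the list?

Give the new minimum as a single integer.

Old min = -18 (at index 5)
Change: A[3] 37 -> 38
Changed element was NOT the old min.
  New min = min(old_min, new_val) = min(-18, 38) = -18

Answer: -18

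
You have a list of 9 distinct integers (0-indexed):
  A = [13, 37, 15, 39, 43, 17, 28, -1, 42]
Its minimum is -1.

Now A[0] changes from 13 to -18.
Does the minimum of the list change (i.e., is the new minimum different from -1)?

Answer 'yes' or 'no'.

Old min = -1
Change: A[0] 13 -> -18
Changed element was NOT the min; min changes only if -18 < -1.
New min = -18; changed? yes

Answer: yes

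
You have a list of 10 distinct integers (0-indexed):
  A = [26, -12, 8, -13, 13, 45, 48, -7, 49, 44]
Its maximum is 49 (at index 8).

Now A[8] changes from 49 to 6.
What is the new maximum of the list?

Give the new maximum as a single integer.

Answer: 48

Derivation:
Old max = 49 (at index 8)
Change: A[8] 49 -> 6
Changed element WAS the max -> may need rescan.
  Max of remaining elements: 48
  New max = max(6, 48) = 48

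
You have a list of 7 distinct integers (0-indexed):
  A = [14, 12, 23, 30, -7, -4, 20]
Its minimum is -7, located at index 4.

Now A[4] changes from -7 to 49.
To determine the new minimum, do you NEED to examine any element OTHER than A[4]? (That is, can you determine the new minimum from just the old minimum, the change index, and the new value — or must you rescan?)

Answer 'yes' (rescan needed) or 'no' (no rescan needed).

Answer: yes

Derivation:
Old min = -7 at index 4
Change at index 4: -7 -> 49
Index 4 WAS the min and new value 49 > old min -7. Must rescan other elements to find the new min.
Needs rescan: yes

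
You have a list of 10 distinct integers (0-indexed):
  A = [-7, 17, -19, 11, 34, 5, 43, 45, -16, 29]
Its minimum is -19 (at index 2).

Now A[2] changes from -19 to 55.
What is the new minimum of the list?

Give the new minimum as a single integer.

Answer: -16

Derivation:
Old min = -19 (at index 2)
Change: A[2] -19 -> 55
Changed element WAS the min. Need to check: is 55 still <= all others?
  Min of remaining elements: -16
  New min = min(55, -16) = -16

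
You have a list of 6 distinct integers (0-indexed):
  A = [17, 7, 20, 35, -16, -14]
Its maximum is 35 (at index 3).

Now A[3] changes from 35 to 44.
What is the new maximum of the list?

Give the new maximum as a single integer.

Old max = 35 (at index 3)
Change: A[3] 35 -> 44
Changed element WAS the max -> may need rescan.
  Max of remaining elements: 20
  New max = max(44, 20) = 44

Answer: 44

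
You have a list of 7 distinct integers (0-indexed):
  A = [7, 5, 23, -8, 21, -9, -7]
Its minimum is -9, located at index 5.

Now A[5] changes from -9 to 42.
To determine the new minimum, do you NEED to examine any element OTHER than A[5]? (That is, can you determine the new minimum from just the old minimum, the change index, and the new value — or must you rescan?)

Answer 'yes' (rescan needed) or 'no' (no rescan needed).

Answer: yes

Derivation:
Old min = -9 at index 5
Change at index 5: -9 -> 42
Index 5 WAS the min and new value 42 > old min -9. Must rescan other elements to find the new min.
Needs rescan: yes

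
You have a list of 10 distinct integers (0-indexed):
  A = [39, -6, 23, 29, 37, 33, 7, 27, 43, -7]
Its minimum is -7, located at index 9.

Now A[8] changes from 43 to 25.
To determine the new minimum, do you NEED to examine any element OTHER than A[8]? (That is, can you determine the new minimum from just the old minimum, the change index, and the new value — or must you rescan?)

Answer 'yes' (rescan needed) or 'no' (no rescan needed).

Old min = -7 at index 9
Change at index 8: 43 -> 25
Index 8 was NOT the min. New min = min(-7, 25). No rescan of other elements needed.
Needs rescan: no

Answer: no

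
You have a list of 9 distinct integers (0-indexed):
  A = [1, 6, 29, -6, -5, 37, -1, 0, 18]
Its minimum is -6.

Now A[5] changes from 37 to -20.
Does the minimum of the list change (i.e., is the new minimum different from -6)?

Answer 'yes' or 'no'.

Old min = -6
Change: A[5] 37 -> -20
Changed element was NOT the min; min changes only if -20 < -6.
New min = -20; changed? yes

Answer: yes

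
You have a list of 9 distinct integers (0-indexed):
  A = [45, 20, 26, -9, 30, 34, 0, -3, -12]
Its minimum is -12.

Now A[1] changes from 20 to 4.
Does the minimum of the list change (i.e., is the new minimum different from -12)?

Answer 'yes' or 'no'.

Answer: no

Derivation:
Old min = -12
Change: A[1] 20 -> 4
Changed element was NOT the min; min changes only if 4 < -12.
New min = -12; changed? no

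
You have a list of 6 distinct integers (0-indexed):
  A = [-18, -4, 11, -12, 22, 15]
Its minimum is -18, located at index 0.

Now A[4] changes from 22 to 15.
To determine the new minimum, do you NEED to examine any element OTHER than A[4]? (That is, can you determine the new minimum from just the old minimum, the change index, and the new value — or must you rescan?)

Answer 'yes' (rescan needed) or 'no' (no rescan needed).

Old min = -18 at index 0
Change at index 4: 22 -> 15
Index 4 was NOT the min. New min = min(-18, 15). No rescan of other elements needed.
Needs rescan: no

Answer: no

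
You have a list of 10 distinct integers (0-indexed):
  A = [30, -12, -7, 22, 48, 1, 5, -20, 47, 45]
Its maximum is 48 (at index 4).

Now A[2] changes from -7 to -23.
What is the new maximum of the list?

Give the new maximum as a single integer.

Old max = 48 (at index 4)
Change: A[2] -7 -> -23
Changed element was NOT the old max.
  New max = max(old_max, new_val) = max(48, -23) = 48

Answer: 48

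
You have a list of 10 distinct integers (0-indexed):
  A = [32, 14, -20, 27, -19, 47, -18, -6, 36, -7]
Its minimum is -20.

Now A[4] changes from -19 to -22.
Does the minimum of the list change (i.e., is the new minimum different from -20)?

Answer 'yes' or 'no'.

Answer: yes

Derivation:
Old min = -20
Change: A[4] -19 -> -22
Changed element was NOT the min; min changes only if -22 < -20.
New min = -22; changed? yes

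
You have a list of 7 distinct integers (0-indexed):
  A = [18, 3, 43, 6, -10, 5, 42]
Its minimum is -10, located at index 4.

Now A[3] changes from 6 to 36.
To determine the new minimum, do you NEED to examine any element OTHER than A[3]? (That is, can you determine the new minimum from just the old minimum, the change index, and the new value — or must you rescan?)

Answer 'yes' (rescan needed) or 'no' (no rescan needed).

Answer: no

Derivation:
Old min = -10 at index 4
Change at index 3: 6 -> 36
Index 3 was NOT the min. New min = min(-10, 36). No rescan of other elements needed.
Needs rescan: no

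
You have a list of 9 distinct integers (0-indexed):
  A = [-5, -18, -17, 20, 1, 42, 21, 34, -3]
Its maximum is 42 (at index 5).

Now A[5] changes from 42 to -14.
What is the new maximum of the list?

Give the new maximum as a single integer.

Old max = 42 (at index 5)
Change: A[5] 42 -> -14
Changed element WAS the max -> may need rescan.
  Max of remaining elements: 34
  New max = max(-14, 34) = 34

Answer: 34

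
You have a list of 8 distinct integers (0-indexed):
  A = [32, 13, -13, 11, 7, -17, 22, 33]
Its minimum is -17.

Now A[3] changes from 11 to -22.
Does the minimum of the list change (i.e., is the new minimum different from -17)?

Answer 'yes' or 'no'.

Old min = -17
Change: A[3] 11 -> -22
Changed element was NOT the min; min changes only if -22 < -17.
New min = -22; changed? yes

Answer: yes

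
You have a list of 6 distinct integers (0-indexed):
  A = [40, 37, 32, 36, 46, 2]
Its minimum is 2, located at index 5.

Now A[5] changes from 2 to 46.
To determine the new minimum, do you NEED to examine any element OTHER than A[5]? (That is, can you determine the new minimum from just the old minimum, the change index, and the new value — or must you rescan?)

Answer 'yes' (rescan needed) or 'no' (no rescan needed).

Answer: yes

Derivation:
Old min = 2 at index 5
Change at index 5: 2 -> 46
Index 5 WAS the min and new value 46 > old min 2. Must rescan other elements to find the new min.
Needs rescan: yes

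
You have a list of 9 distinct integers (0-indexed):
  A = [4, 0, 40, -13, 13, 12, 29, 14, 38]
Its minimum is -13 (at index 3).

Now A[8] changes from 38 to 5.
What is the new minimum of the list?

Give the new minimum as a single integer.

Old min = -13 (at index 3)
Change: A[8] 38 -> 5
Changed element was NOT the old min.
  New min = min(old_min, new_val) = min(-13, 5) = -13

Answer: -13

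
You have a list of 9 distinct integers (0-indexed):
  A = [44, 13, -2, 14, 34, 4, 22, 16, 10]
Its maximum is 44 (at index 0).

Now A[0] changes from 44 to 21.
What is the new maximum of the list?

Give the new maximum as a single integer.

Answer: 34

Derivation:
Old max = 44 (at index 0)
Change: A[0] 44 -> 21
Changed element WAS the max -> may need rescan.
  Max of remaining elements: 34
  New max = max(21, 34) = 34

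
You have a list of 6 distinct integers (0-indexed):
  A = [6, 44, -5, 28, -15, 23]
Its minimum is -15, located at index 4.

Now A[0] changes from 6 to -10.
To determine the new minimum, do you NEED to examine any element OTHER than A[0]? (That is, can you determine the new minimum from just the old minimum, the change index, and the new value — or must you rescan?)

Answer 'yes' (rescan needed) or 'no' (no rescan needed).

Answer: no

Derivation:
Old min = -15 at index 4
Change at index 0: 6 -> -10
Index 0 was NOT the min. New min = min(-15, -10). No rescan of other elements needed.
Needs rescan: no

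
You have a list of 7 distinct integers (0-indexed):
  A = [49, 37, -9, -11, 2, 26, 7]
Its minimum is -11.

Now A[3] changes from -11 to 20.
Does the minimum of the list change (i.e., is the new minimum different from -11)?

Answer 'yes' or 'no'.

Old min = -11
Change: A[3] -11 -> 20
Changed element was the min; new min must be rechecked.
New min = -9; changed? yes

Answer: yes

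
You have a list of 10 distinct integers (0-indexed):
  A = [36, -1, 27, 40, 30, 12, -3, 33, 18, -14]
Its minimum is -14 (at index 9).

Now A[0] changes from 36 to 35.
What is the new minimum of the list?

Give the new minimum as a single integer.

Old min = -14 (at index 9)
Change: A[0] 36 -> 35
Changed element was NOT the old min.
  New min = min(old_min, new_val) = min(-14, 35) = -14

Answer: -14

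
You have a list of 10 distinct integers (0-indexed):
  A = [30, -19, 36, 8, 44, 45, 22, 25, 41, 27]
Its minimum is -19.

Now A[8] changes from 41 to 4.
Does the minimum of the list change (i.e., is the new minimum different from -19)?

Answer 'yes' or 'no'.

Answer: no

Derivation:
Old min = -19
Change: A[8] 41 -> 4
Changed element was NOT the min; min changes only if 4 < -19.
New min = -19; changed? no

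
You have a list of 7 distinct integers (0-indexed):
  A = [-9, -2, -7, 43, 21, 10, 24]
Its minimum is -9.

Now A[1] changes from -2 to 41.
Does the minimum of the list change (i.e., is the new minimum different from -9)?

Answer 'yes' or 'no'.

Answer: no

Derivation:
Old min = -9
Change: A[1] -2 -> 41
Changed element was NOT the min; min changes only if 41 < -9.
New min = -9; changed? no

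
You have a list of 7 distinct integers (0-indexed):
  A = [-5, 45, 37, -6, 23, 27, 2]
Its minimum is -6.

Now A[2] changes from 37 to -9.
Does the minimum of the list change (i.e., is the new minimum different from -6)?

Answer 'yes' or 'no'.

Answer: yes

Derivation:
Old min = -6
Change: A[2] 37 -> -9
Changed element was NOT the min; min changes only if -9 < -6.
New min = -9; changed? yes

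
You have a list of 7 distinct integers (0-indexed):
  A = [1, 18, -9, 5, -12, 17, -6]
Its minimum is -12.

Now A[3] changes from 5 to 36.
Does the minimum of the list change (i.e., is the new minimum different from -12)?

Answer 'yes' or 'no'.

Old min = -12
Change: A[3] 5 -> 36
Changed element was NOT the min; min changes only if 36 < -12.
New min = -12; changed? no

Answer: no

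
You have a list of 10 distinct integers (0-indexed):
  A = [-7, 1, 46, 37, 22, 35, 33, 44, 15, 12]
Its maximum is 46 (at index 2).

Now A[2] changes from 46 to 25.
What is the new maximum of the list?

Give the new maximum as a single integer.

Old max = 46 (at index 2)
Change: A[2] 46 -> 25
Changed element WAS the max -> may need rescan.
  Max of remaining elements: 44
  New max = max(25, 44) = 44

Answer: 44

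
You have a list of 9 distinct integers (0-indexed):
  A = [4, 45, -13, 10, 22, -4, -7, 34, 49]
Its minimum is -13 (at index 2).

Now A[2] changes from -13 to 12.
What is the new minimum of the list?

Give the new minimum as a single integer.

Answer: -7

Derivation:
Old min = -13 (at index 2)
Change: A[2] -13 -> 12
Changed element WAS the min. Need to check: is 12 still <= all others?
  Min of remaining elements: -7
  New min = min(12, -7) = -7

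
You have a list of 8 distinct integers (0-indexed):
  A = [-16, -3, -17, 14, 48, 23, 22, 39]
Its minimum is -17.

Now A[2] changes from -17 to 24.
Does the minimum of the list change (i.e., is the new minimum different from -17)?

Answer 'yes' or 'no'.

Old min = -17
Change: A[2] -17 -> 24
Changed element was the min; new min must be rechecked.
New min = -16; changed? yes

Answer: yes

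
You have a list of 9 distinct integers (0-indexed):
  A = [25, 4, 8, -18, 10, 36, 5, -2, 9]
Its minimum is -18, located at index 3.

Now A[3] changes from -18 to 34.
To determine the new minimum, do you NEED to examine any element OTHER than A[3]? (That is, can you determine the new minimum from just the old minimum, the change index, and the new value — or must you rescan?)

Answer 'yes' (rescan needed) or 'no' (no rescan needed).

Answer: yes

Derivation:
Old min = -18 at index 3
Change at index 3: -18 -> 34
Index 3 WAS the min and new value 34 > old min -18. Must rescan other elements to find the new min.
Needs rescan: yes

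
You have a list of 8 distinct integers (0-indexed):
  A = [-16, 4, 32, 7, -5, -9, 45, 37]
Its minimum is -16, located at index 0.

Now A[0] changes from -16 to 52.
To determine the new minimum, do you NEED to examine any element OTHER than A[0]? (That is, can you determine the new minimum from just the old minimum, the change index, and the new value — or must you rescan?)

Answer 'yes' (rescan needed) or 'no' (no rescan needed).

Answer: yes

Derivation:
Old min = -16 at index 0
Change at index 0: -16 -> 52
Index 0 WAS the min and new value 52 > old min -16. Must rescan other elements to find the new min.
Needs rescan: yes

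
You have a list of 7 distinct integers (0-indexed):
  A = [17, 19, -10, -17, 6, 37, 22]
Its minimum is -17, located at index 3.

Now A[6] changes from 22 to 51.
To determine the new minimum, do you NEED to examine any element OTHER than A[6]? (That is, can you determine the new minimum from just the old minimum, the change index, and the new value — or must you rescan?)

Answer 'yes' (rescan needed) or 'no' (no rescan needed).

Old min = -17 at index 3
Change at index 6: 22 -> 51
Index 6 was NOT the min. New min = min(-17, 51). No rescan of other elements needed.
Needs rescan: no

Answer: no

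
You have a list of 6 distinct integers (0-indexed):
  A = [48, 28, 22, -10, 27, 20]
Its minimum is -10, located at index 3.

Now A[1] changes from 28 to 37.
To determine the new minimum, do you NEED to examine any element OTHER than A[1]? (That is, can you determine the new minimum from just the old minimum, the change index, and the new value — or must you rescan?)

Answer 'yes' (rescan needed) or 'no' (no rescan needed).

Old min = -10 at index 3
Change at index 1: 28 -> 37
Index 1 was NOT the min. New min = min(-10, 37). No rescan of other elements needed.
Needs rescan: no

Answer: no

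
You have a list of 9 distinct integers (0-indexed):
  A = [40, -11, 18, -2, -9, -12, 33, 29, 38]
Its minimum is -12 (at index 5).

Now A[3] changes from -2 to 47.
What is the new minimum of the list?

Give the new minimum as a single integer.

Old min = -12 (at index 5)
Change: A[3] -2 -> 47
Changed element was NOT the old min.
  New min = min(old_min, new_val) = min(-12, 47) = -12

Answer: -12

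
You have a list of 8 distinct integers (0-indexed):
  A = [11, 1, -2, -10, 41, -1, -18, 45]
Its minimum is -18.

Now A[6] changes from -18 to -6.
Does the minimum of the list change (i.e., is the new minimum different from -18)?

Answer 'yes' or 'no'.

Old min = -18
Change: A[6] -18 -> -6
Changed element was the min; new min must be rechecked.
New min = -10; changed? yes

Answer: yes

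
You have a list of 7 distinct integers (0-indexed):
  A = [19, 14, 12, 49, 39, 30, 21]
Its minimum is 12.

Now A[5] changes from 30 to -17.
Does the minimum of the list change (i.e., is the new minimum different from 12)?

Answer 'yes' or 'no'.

Old min = 12
Change: A[5] 30 -> -17
Changed element was NOT the min; min changes only if -17 < 12.
New min = -17; changed? yes

Answer: yes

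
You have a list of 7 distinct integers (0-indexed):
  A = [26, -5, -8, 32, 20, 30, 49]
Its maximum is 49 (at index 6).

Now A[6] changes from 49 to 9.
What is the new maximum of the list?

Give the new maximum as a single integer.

Old max = 49 (at index 6)
Change: A[6] 49 -> 9
Changed element WAS the max -> may need rescan.
  Max of remaining elements: 32
  New max = max(9, 32) = 32

Answer: 32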